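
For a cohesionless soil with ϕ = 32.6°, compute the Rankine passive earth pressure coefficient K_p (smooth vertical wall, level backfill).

K_p = (1 + sin φ)/(1 − sin φ) = tan²(45° + 32.6°/2) = 3.336.

3.34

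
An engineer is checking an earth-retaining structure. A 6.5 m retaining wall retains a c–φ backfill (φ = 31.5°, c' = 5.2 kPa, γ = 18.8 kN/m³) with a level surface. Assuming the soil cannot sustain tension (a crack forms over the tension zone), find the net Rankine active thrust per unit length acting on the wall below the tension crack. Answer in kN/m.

89.6 kN/m

K_a = 0.3136; √K_a = 0.5600.
Tension-crack depth z_c = 2c/(γ√K_a) = 2×5.2/(18.8×0.5600) = 0.9878 m.
σ_a at base = K_a γ H − 2c√K_a = 0.3136×18.8×6.5 − 2×5.2×0.5600 = 32.50 kPa.
P_a = ½ × 32.50 × (H − z_c) = 0.5×32.50×5.512 = 89.58 kN/m.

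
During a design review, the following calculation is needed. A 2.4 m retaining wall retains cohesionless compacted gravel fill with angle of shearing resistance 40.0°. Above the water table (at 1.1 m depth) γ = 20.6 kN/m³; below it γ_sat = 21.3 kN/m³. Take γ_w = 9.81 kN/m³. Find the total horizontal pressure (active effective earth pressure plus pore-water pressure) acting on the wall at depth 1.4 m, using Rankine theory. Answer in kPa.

8.62 kPa

K_a = (1 − sin φ)/(1 + sin φ) = 0.2174.
γ' = 21.3 − 9.81 = 11.49 kN/m³.
Effective vertical stress at 1.4 m: σ'_v = 20.6×1.1 + 11.49×0.300 = 26.11 kPa.
σ'_h = K_a σ'_v = 0.2174 × 26.11 = 5.677 kPa; u = γ_w × 0.300 = 2.943 kPa.
Total σ_h = 5.677 + 2.943 = 8.620 kPa.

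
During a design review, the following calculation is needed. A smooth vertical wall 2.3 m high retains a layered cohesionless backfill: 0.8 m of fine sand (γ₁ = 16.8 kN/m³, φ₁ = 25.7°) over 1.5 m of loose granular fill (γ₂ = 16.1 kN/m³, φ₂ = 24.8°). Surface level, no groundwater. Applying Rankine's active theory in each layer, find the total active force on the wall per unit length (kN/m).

17.8 kN/m

K_a1 = tan²(45°−25.7°/2) = 0.3950; K_a2 = tan²(45°−24.8°/2) = 0.4090.
Layer 1: σ at base = K_a1 γ₁ h₁ = 5.309 kPa; P₁ = ½×5.309×0.8 = 2.124.
Layer 2: σ_v at top = γ₁h₁ = 13.44; σ_h top = K_a2×13.44 = 5.497; σ_h base = K_a2×(13.44+16.1×1.5) = 15.37.
P₂ = ½(5.497+15.37)×1.5 = 15.65. Total P_a = 2.124+15.65 = 17.78 kN/m.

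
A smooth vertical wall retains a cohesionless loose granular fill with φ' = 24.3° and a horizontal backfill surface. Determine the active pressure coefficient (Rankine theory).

K_a = (1 − sin φ)/(1 + sin φ) = (1 − sin 24.3°)/(1 + sin 24.3°) = 0.4169.

0.417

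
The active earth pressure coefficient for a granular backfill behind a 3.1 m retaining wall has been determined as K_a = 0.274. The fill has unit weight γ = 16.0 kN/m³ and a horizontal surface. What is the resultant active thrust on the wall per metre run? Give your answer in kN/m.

P = ½ K_a γ H² = 0.5 × 0.274 × 16.0 × 3.1² = 21.07 kN/m.

21.1 kN/m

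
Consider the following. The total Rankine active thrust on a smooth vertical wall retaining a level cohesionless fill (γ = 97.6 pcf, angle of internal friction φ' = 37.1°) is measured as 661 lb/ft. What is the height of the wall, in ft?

7.40 ft

K_a = 0.2475. P_a = ½ K_a γ H² ⇒ H = √(2P_a/(K_a γ)).
H = √(2×661/(0.2475×97.6)) = 7.398 ft.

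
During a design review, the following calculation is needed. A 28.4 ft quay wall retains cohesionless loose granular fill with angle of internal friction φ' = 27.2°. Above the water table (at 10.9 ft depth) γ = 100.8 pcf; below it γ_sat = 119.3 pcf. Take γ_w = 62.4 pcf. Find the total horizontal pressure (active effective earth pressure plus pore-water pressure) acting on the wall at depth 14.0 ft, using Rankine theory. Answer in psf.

K_a = (1 − sin φ)/(1 + sin φ) = 0.3726.
γ' = 119.3 − 62.4 = 56.90 pcf.
Effective vertical stress at 14.0 ft: σ'_v = 100.8×10.9 + 56.90×3.10 = 1275 psf.
σ'_h = K_a σ'_v = 0.3726 × 1275 = 475.1 psf; u = γ_w × 3.10 = 193.4 psf.
Total σ_h = 475.1 + 193.4 = 668.5 psf.

669 psf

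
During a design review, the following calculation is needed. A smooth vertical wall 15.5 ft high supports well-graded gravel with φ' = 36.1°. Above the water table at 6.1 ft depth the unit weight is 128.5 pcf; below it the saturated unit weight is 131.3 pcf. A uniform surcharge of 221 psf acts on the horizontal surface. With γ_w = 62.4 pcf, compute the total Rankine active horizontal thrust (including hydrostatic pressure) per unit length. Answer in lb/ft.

6950 lb/ft

K_a = tan²(45° − φ/2) = 0.2585.
γ' = 131.3 − 62.4 = 68.90 pcf. h₂ = H − d_w = 9.4 ft.
σ'_h: at surface K_a·q = 57.13; at WT K_a(q+γd_w) = 259.8; at base K_a(q+γd_w+γ'h₂) = 427.2 psf.
P₁ = ½(57.13+259.8)×6.1 = 966.5; P₂ = ½(259.8+427.2)×9.4 = 3229; P_w = ½γ_w h₂² = 2757.
Total = 966.5+3229+2757 = 6952 lb/ft.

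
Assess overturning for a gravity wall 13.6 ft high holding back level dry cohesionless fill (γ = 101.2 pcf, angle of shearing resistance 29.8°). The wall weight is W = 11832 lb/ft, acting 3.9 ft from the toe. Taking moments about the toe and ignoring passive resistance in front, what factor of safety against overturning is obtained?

K_a = tan²(45° − 29.8°/2) = 0.3360.
P_a = ½K_aγH² = 0.5×0.3360×101.2×13.6² = 3145 lb/ft, acting at H/3 = 4.533 ft above the base.
Overturning moment M_o = P_a × H/3 = 3145 × 4.533 = 14260.
Resisting moment M_r = W × 3.9 = 11832 × 3.9 = 46140.
FS_overturning = M_r/M_o = 46140/14260 = 3.237.

3.24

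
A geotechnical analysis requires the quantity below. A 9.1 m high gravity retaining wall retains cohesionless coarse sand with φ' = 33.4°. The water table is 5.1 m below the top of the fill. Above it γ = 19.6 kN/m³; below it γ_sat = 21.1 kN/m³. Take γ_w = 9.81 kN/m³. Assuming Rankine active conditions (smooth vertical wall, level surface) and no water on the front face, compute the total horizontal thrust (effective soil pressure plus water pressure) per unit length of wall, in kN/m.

294 kN/m

K_a = tan²(45° − φ/2) = 0.2899.
γ' = 21.1 − 9.81 = 11.29 kN/m³. Depth below WT = 4.0 m.
σ'_h at WT = K_a γ d_w = 28.98 kPa; at base = 28.98 + K_a γ' × 4.0 = 42.07 kPa.
P₁ (0–5.1 m) = ½×28.98×5.1 = 73.90. P₂ (5.1–9.1 m) = ½(28.98+42.07)×4.0 = 142.1.
P_w = ½ γ_w h₂² = 0.5×9.81×4.0² = 78.48. Total = 73.90+142.1+78.48 = 294.5 kN/m.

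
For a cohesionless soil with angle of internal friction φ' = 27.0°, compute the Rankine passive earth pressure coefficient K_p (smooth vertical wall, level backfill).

2.66

K_p = (1 + sin φ)/(1 − sin φ) = tan²(45° + 27.0°/2) = 2.663.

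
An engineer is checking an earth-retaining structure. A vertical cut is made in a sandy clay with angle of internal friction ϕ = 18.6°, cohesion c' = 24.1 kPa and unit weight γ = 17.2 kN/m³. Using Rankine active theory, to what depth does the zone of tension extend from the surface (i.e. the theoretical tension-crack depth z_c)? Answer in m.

K_a = tan²(45° − 18.6°/2) = 0.5163; √K_a = 0.7186.
The active pressure is zero where K_a γ z = 2c√K_a, so z_c = 2c/(γ√K_a) = 2×24.1/(17.2×0.7186) = 3.900 m.

3.90 m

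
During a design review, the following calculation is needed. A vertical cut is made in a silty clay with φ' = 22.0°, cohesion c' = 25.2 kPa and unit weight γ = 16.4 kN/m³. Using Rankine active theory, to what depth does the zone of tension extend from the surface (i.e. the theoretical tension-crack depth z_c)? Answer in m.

K_a = tan²(45° − 22.0°/2) = 0.4550; √K_a = 0.6745.
The active pressure is zero where K_a γ z = 2c√K_a, so z_c = 2c/(γ√K_a) = 2×25.2/(16.4×0.6745) = 4.556 m.

4.56 m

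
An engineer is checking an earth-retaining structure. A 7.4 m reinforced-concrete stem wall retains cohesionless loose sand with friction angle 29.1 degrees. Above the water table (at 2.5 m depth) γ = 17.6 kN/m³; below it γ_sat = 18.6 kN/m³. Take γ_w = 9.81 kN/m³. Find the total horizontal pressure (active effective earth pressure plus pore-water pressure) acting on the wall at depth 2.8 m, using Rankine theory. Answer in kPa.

19.1 kPa

K_a = (1 − sin φ)/(1 + sin φ) = 0.3456.
γ' = 18.6 − 9.81 = 8.790 kN/m³.
Effective vertical stress at 2.8 m: σ'_v = 17.6×2.5 + 8.790×0.300 = 46.64 kPa.
σ'_h = K_a σ'_v = 0.3456 × 46.64 = 16.12 kPa; u = γ_w × 0.300 = 2.943 kPa.
Total σ_h = 16.12 + 2.943 = 19.06 kPa.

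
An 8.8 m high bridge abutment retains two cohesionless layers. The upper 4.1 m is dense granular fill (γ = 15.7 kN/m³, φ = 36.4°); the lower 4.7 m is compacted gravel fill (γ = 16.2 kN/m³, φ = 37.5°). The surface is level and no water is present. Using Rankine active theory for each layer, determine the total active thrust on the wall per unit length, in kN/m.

K_a1 = tan²(45°−36.4°/2) = 0.2552; K_a2 = tan²(45°−37.5°/2) = 0.2432.
Layer 1: σ at base = K_a1 γ₁ h₁ = 16.42 kPa; P₁ = ½×16.42×4.1 = 33.67.
Layer 2: σ_v at top = γ₁h₁ = 64.37; σ_h top = K_a2×64.37 = 15.65; σ_h base = K_a2×(64.37+16.2×4.7) = 34.17.
P₂ = ½(15.65+34.17)×4.7 = 117.1. Total P_a = 33.67+117.1 = 150.8 kN/m.

151 kN/m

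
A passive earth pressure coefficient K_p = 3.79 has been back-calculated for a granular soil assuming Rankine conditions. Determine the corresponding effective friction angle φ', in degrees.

35.6°

K_p = (1+sin φ)/(1−sin φ) ⇒ sin φ = (K_p − 1)/(K_p + 1) = 0.5825.
φ = arcsin(0.5825) = 35.62°.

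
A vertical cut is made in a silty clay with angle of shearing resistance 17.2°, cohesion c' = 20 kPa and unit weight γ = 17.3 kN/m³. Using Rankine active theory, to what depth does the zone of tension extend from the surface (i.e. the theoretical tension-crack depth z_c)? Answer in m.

3.14 m

K_a = tan²(45° − 17.2°/2) = 0.5436; √K_a = 0.7373.
The active pressure is zero where K_a γ z = 2c√K_a, so z_c = 2c/(γ√K_a) = 2×20/(17.3×0.7373) = 3.136 m.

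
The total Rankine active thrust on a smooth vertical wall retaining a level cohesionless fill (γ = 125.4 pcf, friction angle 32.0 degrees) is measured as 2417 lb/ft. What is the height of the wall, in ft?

K_a = 0.3073. P_a = ½ K_a γ H² ⇒ H = √(2P_a/(K_a γ)).
H = √(2×2417/(0.3073×125.4)) = 11.20 ft.

11.2 ft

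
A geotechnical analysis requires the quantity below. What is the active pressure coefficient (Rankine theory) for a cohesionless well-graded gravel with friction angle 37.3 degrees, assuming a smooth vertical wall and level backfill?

0.245

K_a = tan²(45° − φ/2) = tan²(26.35°) = 0.2453.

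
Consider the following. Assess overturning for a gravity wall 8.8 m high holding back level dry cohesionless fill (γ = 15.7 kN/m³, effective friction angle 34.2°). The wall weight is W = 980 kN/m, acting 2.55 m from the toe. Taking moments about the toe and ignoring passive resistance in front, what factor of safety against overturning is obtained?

5.00

K_a = tan²(45° − 34.2°/2) = 0.2803.
P_a = ½K_aγH² = 0.5×0.2803×15.7×8.8² = 170.4 kN/m, acting at H/3 = 2.933 m above the base.
Overturning moment M_o = P_a × H/3 = 170.4 × 2.933 = 499.9.
Resisting moment M_r = W × 2.55 = 980 × 2.55 = 2499.
FS_overturning = M_r/M_o = 2499/499.9 = 4.999.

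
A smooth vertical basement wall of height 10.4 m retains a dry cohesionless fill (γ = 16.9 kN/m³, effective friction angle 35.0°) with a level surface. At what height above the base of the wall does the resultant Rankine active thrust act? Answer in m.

K_a = 0.2710.
The pressure distribution is triangular, so the resultant acts at H/3 above the base = 10.4/3 = 3.467 m.

3.47 m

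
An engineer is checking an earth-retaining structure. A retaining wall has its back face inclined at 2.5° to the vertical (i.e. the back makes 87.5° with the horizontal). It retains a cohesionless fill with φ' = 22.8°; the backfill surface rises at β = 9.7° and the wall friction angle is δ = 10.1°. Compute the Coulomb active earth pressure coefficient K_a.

0.491

K_a = sin²(α+φ) / [sin²α · sin(α−δ) · (1 + √{sin(φ+δ)sin(φ−β) / (sin(α−δ)sin(α+β))})²].
With α = 87.5°, φ = 22.8°, δ = 10.1°, β = 9.7°: K_a = 0.4907.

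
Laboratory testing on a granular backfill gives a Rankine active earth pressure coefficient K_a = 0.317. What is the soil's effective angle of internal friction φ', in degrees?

K_a = tan²(45° − φ/2) ⇒ 45° − φ/2 = arctan(√0.317) = 29.38°.
φ = 2(45° − 29.38°) = 31.24°.

31.2°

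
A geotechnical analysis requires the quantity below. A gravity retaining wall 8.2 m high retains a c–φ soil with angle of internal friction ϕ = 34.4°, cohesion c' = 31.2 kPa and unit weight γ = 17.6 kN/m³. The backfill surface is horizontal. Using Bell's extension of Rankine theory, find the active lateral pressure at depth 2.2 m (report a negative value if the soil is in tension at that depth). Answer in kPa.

K_a = (1 − sin φ)/(1 + sin φ) = 0.2780.
σ_a = K_a γ z − 2c√K_a = 0.2780×17.6×2.2 − 2×31.2×0.5272 = -22.14 kPa.

-22.1 kPa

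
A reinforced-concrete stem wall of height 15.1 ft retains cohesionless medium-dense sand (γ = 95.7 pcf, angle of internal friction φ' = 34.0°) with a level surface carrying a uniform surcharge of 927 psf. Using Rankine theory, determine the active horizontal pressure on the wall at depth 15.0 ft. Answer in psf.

K_a = (1 − sin φ)/(1 + sin φ) = 0.2827.
σ_v = γz + q = 95.7 × 15.0 + 927 = 2362 psf.
σ_h = K_a σ_v = 0.2827 × 2362 = 667.9 psf.

668 psf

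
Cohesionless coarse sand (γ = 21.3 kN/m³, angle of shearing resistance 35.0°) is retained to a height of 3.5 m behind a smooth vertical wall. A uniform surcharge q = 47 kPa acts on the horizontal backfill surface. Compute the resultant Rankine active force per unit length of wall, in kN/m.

K_a = tan²(45° − φ/2) = 0.2710.
Soil triangle: ½ K_a γ H² = 0.5×0.2710×21.3×3.5² = 35.35 kN/m.
Surcharge rectangle: K_a q H = 0.2710×47×3.5 = 44.58 kN/m.
Total = 35.35 + 44.58 = 79.93 kN/m.

79.9 kN/m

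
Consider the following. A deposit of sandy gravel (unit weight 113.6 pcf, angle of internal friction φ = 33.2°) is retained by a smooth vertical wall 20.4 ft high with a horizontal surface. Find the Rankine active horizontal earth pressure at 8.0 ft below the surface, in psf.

K_a = (1 − sin φ)/(1 + sin φ) = 0.2924.
σ_h = K_a γ z = 0.2924 × 113.6 × 8.0 = 265.7 psf.

266 psf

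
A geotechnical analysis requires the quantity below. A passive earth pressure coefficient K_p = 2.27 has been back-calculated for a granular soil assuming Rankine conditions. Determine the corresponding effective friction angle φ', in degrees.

22.9°

K_p = (1+sin φ)/(1−sin φ) ⇒ sin φ = (K_p − 1)/(K_p + 1) = 0.3884.
φ = arcsin(0.3884) = 22.85°.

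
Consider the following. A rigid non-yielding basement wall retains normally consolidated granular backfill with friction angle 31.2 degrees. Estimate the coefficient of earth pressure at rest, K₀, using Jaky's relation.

K₀ = 1 − sin φ' = 1 − sin 31.2° = 0.4820.

0.482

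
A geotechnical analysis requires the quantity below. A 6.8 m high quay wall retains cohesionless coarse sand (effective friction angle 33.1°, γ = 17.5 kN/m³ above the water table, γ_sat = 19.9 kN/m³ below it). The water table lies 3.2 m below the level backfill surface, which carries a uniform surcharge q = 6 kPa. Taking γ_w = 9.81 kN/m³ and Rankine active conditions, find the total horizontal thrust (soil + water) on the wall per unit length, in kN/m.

180 kN/m

K_a = tan²(45° − φ/2) = 0.2936.
γ' = 19.9 − 9.81 = 10.09 kN/m³. h₂ = H − d_w = 3.6 m.
σ'_h: at surface K_a·q = 1.761; at WT K_a(q+γd_w) = 18.20; at base K_a(q+γd_w+γ'h₂) = 28.87 kPa.
P₁ = ½(1.761+18.20)×3.2 = 31.94; P₂ = ½(18.20+28.87)×3.6 = 84.72; P_w = ½γ_w h₂² = 63.57.
Total = 31.94+84.72+63.57 = 180.2 kN/m.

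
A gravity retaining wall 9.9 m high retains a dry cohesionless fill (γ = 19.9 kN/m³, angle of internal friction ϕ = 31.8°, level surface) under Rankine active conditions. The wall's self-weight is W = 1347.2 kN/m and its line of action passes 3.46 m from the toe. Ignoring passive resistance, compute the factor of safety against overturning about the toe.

K_a = tan²(45° − 31.8°/2) = 0.3098.
P_a = ½K_aγH² = 0.5×0.3098×19.9×9.9² = 302.1 kN/m, acting at H/3 = 3.300 m above the base.
Overturning moment M_o = P_a × H/3 = 302.1 × 3.300 = 997.0.
Resisting moment M_r = W × 3.46 = 1347.2 × 3.46 = 4661.
FS_overturning = M_r/M_o = 4661/997.0 = 4.675.

4.68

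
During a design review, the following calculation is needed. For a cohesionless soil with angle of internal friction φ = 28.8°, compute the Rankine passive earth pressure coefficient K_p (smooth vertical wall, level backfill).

2.86

K_p = (1 + sin φ)/(1 − sin φ) = tan²(45° + 28.8°/2) = 2.859.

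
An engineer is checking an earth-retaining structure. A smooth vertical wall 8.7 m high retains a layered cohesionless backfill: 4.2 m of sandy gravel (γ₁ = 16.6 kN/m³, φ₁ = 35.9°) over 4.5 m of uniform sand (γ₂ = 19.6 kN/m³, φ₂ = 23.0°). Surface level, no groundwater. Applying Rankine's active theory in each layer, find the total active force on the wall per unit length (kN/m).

K_a1 = tan²(45°−35.9°/2) = 0.2607; K_a2 = tan²(45°−23.0°/2) = 0.4381.
Layer 1: σ at base = K_a1 γ₁ h₁ = 18.18 kPa; P₁ = ½×18.18×4.2 = 38.18.
Layer 2: σ_v at top = γ₁h₁ = 69.72; σ_h top = K_a2×69.72 = 30.54; σ_h base = K_a2×(69.72+19.6×4.5) = 69.18.
P₂ = ½(30.54+69.18)×4.5 = 224.4. Total P_a = 38.18+224.4 = 262.6 kN/m.

263 kN/m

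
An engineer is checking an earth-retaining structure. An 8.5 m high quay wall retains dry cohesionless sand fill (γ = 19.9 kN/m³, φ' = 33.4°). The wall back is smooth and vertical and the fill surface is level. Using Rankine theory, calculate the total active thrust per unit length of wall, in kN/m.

K_a = tan²(45° − φ/2) = 0.2899.
P_a = ½ K_a γ H² = 0.5 × 0.2899 × 19.9 × 8.5² = 208.4 kN/m.

208 kN/m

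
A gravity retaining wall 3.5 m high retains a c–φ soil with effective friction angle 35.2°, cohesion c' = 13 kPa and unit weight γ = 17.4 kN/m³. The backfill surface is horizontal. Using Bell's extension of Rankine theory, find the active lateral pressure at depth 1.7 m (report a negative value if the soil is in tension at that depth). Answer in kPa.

K_a = (1 − sin φ)/(1 + sin φ) = 0.2687.
σ_a = K_a γ z − 2c√K_a = 0.2687×17.4×1.7 − 2×13×0.5184 = -5.529 kPa.

-5.53 kPa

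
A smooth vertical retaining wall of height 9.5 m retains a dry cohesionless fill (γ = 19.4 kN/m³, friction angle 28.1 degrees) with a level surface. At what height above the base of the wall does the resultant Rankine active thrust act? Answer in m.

3.17 m

K_a = 0.3596.
The pressure distribution is triangular, so the resultant acts at H/3 above the base = 9.5/3 = 3.167 m.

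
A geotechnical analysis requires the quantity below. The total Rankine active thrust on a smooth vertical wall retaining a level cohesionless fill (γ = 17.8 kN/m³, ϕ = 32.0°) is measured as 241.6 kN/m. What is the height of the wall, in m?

9.40 m

K_a = 0.3073. P_a = ½ K_a γ H² ⇒ H = √(2P_a/(K_a γ)).
H = √(2×241.6/(0.3073×17.8)) = 9.399 m.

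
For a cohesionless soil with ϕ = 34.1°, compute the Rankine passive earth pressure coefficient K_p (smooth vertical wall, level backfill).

K_p = (1 + sin φ)/(1 − sin φ) = tan²(45° + 34.1°/2) = 3.552.

3.55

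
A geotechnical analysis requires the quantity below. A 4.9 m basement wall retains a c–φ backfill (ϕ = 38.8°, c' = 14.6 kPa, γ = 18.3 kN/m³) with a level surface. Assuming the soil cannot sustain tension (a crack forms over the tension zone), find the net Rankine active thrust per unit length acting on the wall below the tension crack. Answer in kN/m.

K_a = 0.2296; √K_a = 0.4791.
Tension-crack depth z_c = 2c/(γ√K_a) = 2×14.6/(18.3×0.4791) = 3.330 m.
σ_a at base = K_a γ H − 2c√K_a = 0.2296×18.3×4.9 − 2×14.6×0.4791 = 6.594 kPa.
P_a = ½ × 6.594 × (H − z_c) = 0.5×6.594×1.570 = 5.175 kN/m.

5.18 kN/m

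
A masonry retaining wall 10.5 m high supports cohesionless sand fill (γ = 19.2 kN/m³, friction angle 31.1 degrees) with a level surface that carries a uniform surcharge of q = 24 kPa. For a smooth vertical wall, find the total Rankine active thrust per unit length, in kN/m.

K_a = tan²(45° − φ/2) = 0.3188.
Soil triangle: ½ K_a γ H² = 0.5×0.3188×19.2×10.5² = 337.4 kN/m.
Surcharge rectangle: K_a q H = 0.3188×24×10.5 = 80.34 kN/m.
Total = 337.4 + 80.34 = 417.8 kN/m.

418 kN/m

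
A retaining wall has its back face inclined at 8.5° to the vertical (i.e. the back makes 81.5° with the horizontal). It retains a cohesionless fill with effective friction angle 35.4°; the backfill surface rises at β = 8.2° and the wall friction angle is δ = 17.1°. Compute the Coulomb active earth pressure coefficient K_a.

0.338

K_a = sin²(α+φ) / [sin²α · sin(α−δ) · (1 + √{sin(φ+δ)sin(φ−β) / (sin(α−δ)sin(α+β))})²].
With α = 81.5°, φ = 35.4°, δ = 17.1°, β = 8.2°: K_a = 0.3376.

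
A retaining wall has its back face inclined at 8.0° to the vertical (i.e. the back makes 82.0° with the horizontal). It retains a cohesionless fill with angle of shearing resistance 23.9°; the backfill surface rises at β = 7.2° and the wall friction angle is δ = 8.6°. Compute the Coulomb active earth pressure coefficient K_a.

0.501

K_a = sin²(α+φ) / [sin²α · sin(α−δ) · (1 + √{sin(φ+δ)sin(φ−β) / (sin(α−δ)sin(α+β))})²].
With α = 82.0°, φ = 23.9°, δ = 8.6°, β = 7.2°: K_a = 0.5012.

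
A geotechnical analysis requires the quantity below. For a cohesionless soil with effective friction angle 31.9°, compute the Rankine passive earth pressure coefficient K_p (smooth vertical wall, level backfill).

3.24

K_p = (1 + sin φ)/(1 − sin φ) = tan²(45° + 31.9°/2) = 3.241.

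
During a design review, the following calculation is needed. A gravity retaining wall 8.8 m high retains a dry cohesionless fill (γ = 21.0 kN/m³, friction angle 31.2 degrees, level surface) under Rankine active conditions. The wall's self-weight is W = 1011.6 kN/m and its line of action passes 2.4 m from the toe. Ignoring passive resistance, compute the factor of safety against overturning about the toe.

3.21

K_a = tan²(45° − 31.2°/2) = 0.3175.
P_a = ½K_aγH² = 0.5×0.3175×21.0×8.8² = 258.2 kN/m, acting at H/3 = 2.933 m above the base.
Overturning moment M_o = P_a × H/3 = 258.2 × 2.933 = 757.3.
Resisting moment M_r = W × 2.4 = 1011.6 × 2.4 = 2428.
FS_overturning = M_r/M_o = 2428/757.3 = 3.206.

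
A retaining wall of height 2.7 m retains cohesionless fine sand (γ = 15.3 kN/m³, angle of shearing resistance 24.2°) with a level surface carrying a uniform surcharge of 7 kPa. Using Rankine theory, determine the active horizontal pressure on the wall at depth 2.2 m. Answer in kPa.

17.0 kPa

K_a = (1 − sin φ)/(1 + sin φ) = 0.4185.
σ_v = γz + q = 15.3 × 2.2 + 7 = 40.66 kPa.
σ_h = K_a σ_v = 0.4185 × 40.66 = 17.02 kPa.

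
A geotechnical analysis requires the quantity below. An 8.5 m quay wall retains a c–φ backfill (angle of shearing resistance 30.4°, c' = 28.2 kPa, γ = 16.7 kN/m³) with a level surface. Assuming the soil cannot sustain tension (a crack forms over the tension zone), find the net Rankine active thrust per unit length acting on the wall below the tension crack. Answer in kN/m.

K_a = 0.3280; √K_a = 0.5727.
Tension-crack depth z_c = 2c/(γ√K_a) = 2×28.2/(16.7×0.5727) = 5.897 m.
σ_a at base = K_a γ H − 2c√K_a = 0.3280×16.7×8.5 − 2×28.2×0.5727 = 14.26 kPa.
P_a = ½ × 14.26 × (H − z_c) = 0.5×14.26×2.603 = 18.56 kN/m.

18.6 kN/m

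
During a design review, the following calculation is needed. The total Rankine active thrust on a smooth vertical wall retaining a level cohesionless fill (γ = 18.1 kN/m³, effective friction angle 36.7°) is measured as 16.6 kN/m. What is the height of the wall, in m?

2.70 m

K_a = 0.2519. P_a = ½ K_a γ H² ⇒ H = √(2P_a/(K_a γ)).
H = √(2×16.6/(0.2519×18.1)) = 2.699 m.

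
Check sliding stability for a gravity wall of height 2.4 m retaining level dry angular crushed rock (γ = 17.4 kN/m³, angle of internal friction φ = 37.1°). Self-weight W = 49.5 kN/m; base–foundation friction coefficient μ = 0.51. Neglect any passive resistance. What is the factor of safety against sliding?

K_a = tan²(45° − 37.1°/2) = 0.2475.
P_a = ½K_aγH² = 0.5×0.2475×17.4×2.4² = 12.40 kN/m, acting at H/3 = 0.8000 m above the base.
FS_sliding = μW / P_a = 0.51×49.5 / 12.40 = 2.035.

2.04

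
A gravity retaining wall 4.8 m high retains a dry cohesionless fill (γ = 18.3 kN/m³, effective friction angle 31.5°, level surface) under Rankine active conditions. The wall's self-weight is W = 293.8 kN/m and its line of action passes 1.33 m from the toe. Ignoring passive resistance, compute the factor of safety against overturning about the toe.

3.69

K_a = tan²(45° − 31.5°/2) = 0.3136.
P_a = ½K_aγH² = 0.5×0.3136×18.3×4.8² = 66.12 kN/m, acting at H/3 = 1.600 m above the base.
Overturning moment M_o = P_a × H/3 = 66.12 × 1.600 = 105.8.
Resisting moment M_r = W × 1.33 = 293.8 × 1.33 = 390.8.
FS_overturning = M_r/M_o = 390.8/105.8 = 3.694.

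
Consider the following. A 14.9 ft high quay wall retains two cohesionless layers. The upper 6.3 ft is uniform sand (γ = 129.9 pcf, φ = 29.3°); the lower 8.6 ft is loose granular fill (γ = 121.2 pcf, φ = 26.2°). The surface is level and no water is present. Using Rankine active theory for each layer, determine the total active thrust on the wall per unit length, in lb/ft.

5350 lb/ft

K_a1 = tan²(45°−29.3°/2) = 0.3428; K_a2 = tan²(45°−26.2°/2) = 0.3874.
Layer 1: σ at base = K_a1 γ₁ h₁ = 280.6 psf; P₁ = ½×280.6×6.3 = 883.8.
Layer 2: σ_v at top = γ₁h₁ = 818.4; σ_h top = K_a2×818.4 = 317.1; σ_h base = K_a2×(818.4+121.2×8.6) = 720.9.
P₂ = ½(317.1+720.9)×8.6 = 4463. Total P_a = 883.8+4463 = 5347 lb/ft.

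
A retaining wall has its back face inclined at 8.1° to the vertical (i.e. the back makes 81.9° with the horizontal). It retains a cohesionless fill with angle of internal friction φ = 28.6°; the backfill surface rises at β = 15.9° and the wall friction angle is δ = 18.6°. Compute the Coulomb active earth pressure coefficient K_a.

K_a = sin²(α+φ) / [sin²α · sin(α−δ) · (1 + √{sin(φ+δ)sin(φ−β) / (sin(α−δ)sin(α+β))})²].
With α = 81.9°, φ = 28.6°, δ = 18.6°, β = 15.9°: K_a = 0.4921.

0.492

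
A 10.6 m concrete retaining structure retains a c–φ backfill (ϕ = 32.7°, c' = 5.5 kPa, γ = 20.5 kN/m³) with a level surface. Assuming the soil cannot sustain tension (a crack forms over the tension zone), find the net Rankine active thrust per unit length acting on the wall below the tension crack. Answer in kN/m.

K_a = 0.2985; √K_a = 0.5464.
Tension-crack depth z_c = 2c/(γ√K_a) = 2×5.5/(20.5×0.5464) = 0.9821 m.
σ_a at base = K_a γ H − 2c√K_a = 0.2985×20.5×10.6 − 2×5.5×0.5464 = 58.85 kPa.
P_a = ½ × 58.85 × (H − z_c) = 0.5×58.85×9.618 = 283.0 kN/m.

283 kN/m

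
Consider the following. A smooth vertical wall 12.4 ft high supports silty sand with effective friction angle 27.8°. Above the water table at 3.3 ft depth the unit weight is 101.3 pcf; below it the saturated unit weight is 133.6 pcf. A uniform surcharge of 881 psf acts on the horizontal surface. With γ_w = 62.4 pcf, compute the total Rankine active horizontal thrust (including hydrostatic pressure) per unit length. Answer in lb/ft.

K_a = tan²(45° − φ/2) = 0.3639.
γ' = 133.6 − 62.4 = 71.20 pcf. h₂ = H − d_w = 9.1 ft.
σ'_h: at surface K_a·q = 320.6; at WT K_a(q+γd_w) = 442.2; at base K_a(q+γd_w+γ'h₂) = 678.0 psf.
P₁ = ½(320.6+442.2)×3.3 = 1259; P₂ = ½(442.2+678.0)×9.1 = 5097; P_w = ½γ_w h₂² = 2584.
Total = 1259+5097+2584 = 8940 lb/ft.

8940 lb/ft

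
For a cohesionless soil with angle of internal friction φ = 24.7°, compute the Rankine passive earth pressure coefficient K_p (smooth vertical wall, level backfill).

K_p = (1 + sin φ)/(1 − sin φ) = tan²(45° + 24.7°/2) = 2.436.

2.44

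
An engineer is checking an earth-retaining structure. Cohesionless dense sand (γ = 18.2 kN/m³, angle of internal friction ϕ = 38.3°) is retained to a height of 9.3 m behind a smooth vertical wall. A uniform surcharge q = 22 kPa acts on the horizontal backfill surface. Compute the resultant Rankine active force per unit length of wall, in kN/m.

233 kN/m

K_a = tan²(45° − φ/2) = 0.2347.
Soil triangle: ½ K_a γ H² = 0.5×0.2347×18.2×9.3² = 184.8 kN/m.
Surcharge rectangle: K_a q H = 0.2347×22×9.3 = 48.03 kN/m.
Total = 184.8 + 48.03 = 232.8 kN/m.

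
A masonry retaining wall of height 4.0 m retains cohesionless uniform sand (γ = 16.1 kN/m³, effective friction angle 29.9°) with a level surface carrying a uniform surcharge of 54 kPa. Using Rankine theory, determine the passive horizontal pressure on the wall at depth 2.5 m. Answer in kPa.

282 kPa

K_p = (1 + sin φ)/(1 − sin φ) = 2.988.
σ_v = γz + q = 16.1 × 2.5 + 54 = 94.25 kPa.
σ_h = K_p σ_v = 2.988 × 94.25 = 281.6 kPa.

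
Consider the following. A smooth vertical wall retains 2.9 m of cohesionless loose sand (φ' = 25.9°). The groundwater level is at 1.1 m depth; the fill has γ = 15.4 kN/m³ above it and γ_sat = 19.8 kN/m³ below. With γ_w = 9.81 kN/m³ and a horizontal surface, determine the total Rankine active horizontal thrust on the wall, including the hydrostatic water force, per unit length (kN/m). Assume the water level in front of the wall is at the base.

K_a = tan²(45° − φ/2) = 0.3920.
γ' = 19.8 − 9.81 = 9.990 kN/m³. Depth below WT = 1.8 m.
σ'_h at WT = K_a γ d_w = 6.640 kPa; at base = 6.640 + K_a γ' × 1.8 = 13.69 kPa.
P₁ (0–1.1 m) = ½×6.640×1.1 = 3.652. P₂ (1.1–2.9 m) = ½(6.640+13.69)×1.8 = 18.30.
P_w = ½ γ_w h₂² = 0.5×9.81×1.8² = 15.89. Total = 3.652+18.30+15.89 = 37.84 kN/m.

37.8 kN/m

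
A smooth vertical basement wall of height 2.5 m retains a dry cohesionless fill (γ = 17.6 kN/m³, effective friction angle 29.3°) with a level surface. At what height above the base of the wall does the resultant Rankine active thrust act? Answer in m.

K_a = 0.3428.
The pressure distribution is triangular, so the resultant acts at H/3 above the base = 2.5/3 = 0.8333 m.

0.833 m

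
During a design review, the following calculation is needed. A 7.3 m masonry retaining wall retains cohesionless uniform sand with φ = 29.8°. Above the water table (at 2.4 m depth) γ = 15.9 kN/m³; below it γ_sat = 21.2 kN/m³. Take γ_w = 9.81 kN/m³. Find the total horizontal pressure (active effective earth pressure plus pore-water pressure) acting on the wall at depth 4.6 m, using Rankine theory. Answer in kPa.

42.8 kPa

K_a = (1 − sin φ)/(1 + sin φ) = 0.3360.
γ' = 21.2 − 9.81 = 11.39 kN/m³.
Effective vertical stress at 4.6 m: σ'_v = 15.9×2.4 + 11.39×2.20 = 63.22 kPa.
σ'_h = K_a σ'_v = 0.3360 × 63.22 = 21.24 kPa; u = γ_w × 2.20 = 21.58 kPa.
Total σ_h = 21.24 + 21.58 = 42.83 kPa.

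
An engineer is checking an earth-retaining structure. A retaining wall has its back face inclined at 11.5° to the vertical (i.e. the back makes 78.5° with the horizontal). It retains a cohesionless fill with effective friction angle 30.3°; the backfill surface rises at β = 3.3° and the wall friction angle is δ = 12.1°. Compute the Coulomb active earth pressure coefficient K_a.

K_a = sin²(α+φ) / [sin²α · sin(α−δ) · (1 + √{sin(φ+δ)sin(φ−β) / (sin(α−δ)sin(α+β))})²].
With α = 78.5°, φ = 30.3°, δ = 12.1°, β = 3.3°: K_a = 0.4075.

0.407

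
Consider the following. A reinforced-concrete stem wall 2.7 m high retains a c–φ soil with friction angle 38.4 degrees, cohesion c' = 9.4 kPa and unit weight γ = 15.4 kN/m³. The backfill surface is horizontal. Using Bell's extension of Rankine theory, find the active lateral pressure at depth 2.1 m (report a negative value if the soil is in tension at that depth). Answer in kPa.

-1.53 kPa

K_a = (1 − sin φ)/(1 + sin φ) = 0.2337.
σ_a = K_a γ z − 2c√K_a = 0.2337×15.4×2.1 − 2×9.4×0.4834 = -1.531 kPa.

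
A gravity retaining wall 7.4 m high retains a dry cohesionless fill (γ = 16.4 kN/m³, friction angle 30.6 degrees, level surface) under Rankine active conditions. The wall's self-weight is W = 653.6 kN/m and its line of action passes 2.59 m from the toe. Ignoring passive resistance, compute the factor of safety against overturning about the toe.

K_a = tan²(45° − 30.6°/2) = 0.3253.
P_a = ½K_aγH² = 0.5×0.3253×16.4×7.4² = 146.1 kN/m, acting at H/3 = 2.467 m above the base.
Overturning moment M_o = P_a × H/3 = 146.1 × 2.467 = 360.4.
Resisting moment M_r = W × 2.59 = 653.6 × 2.59 = 1693.
FS_overturning = M_r/M_o = 1693/360.4 = 4.698.

4.70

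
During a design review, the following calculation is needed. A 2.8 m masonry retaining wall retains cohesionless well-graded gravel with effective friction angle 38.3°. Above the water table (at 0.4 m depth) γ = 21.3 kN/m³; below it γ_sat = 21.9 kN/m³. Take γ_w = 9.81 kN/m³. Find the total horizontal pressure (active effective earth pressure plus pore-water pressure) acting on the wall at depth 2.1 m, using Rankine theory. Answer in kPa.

K_a = (1 − sin φ)/(1 + sin φ) = 0.2347.
γ' = 21.9 − 9.81 = 12.09 kN/m³.
Effective vertical stress at 2.1 m: σ'_v = 21.3×0.4 + 12.09×1.70 = 29.07 kPa.
σ'_h = K_a σ'_v = 0.2347 × 29.07 = 6.824 kPa; u = γ_w × 1.70 = 16.68 kPa.
Total σ_h = 6.824 + 16.68 = 23.50 kPa.

23.5 kPa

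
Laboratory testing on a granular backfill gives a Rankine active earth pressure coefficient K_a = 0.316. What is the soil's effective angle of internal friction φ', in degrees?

31.3°

K_a = tan²(45° − φ/2) ⇒ 45° − φ/2 = arctan(√0.316) = 29.34°.
φ = 2(45° − 29.34°) = 31.32°.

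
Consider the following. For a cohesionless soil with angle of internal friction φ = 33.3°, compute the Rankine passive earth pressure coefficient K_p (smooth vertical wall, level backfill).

K_p = (1 + sin φ)/(1 − sin φ) = tan²(45° + 33.3°/2) = 3.435.

3.43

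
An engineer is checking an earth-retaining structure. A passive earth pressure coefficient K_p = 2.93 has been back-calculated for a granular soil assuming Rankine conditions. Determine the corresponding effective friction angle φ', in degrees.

29.4°

K_p = (1+sin φ)/(1−sin φ) ⇒ sin φ = (K_p − 1)/(K_p + 1) = 0.4911.
φ = arcsin(0.4911) = 29.41°.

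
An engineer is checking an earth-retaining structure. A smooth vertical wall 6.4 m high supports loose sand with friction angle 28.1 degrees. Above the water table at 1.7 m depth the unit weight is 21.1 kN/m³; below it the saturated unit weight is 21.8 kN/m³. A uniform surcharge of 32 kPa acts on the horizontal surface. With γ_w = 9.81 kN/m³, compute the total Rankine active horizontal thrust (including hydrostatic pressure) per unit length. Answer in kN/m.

K_a = tan²(45° − φ/2) = 0.3596.
γ' = 21.8 − 9.81 = 11.99 kN/m³. h₂ = H − d_w = 4.7 m.
σ'_h: at surface K_a·q = 11.51; at WT K_a(q+γd_w) = 24.41; at base K_a(q+γd_w+γ'h₂) = 44.67 kPa.
P₁ = ½(11.51+24.41)×1.7 = 30.53; P₂ = ½(24.41+44.67)×4.7 = 162.3; P_w = ½γ_w h₂² = 108.4.
Total = 30.53+162.3+108.4 = 301.2 kN/m.

301 kN/m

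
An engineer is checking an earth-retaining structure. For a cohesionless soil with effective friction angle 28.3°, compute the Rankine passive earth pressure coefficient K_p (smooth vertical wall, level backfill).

2.80

K_p = (1 + sin φ)/(1 − sin φ) = tan²(45° + 28.3°/2) = 2.803.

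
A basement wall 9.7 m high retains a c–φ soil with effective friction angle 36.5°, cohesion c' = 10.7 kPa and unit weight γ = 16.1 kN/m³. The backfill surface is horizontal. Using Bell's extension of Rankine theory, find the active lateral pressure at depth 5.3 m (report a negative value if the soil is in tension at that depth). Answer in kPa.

10.9 kPa

K_a = (1 − sin φ)/(1 + sin φ) = 0.2541.
σ_a = K_a γ z − 2c√K_a = 0.2541×16.1×5.3 − 2×10.7×0.5040 = 10.89 kPa.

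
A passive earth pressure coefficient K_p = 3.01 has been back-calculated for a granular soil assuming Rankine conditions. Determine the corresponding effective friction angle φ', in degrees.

30.1°

K_p = (1+sin φ)/(1−sin φ) ⇒ sin φ = (K_p − 1)/(K_p + 1) = 0.5012.
φ = arcsin(0.5012) = 30.08°.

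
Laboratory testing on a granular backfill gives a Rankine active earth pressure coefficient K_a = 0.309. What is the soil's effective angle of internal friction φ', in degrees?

31.9°

K_a = tan²(45° − φ/2) ⇒ 45° − φ/2 = arctan(√0.309) = 29.07°.
φ = 2(45° − 29.07°) = 31.86°.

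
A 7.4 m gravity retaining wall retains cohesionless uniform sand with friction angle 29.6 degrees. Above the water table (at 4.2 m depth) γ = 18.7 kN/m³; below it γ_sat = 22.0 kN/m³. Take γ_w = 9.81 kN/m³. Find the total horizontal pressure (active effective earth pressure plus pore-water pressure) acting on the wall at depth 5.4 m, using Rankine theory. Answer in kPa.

K_a = (1 − sin φ)/(1 + sin φ) = 0.3387.
γ' = 22.0 − 9.81 = 12.19 kN/m³.
Effective vertical stress at 5.4 m: σ'_v = 18.7×4.2 + 12.19×1.20 = 93.17 kPa.
σ'_h = K_a σ'_v = 0.3387 × 93.17 = 31.56 kPa; u = γ_w × 1.20 = 11.77 kPa.
Total σ_h = 31.56 + 11.77 = 43.33 kPa.

43.3 kPa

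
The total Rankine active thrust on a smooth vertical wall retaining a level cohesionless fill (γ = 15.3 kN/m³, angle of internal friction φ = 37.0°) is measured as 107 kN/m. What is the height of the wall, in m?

K_a = 0.2486. P_a = ½ K_a γ H² ⇒ H = √(2P_a/(K_a γ)).
H = √(2×107/(0.2486×15.3)) = 7.501 m.

7.50 m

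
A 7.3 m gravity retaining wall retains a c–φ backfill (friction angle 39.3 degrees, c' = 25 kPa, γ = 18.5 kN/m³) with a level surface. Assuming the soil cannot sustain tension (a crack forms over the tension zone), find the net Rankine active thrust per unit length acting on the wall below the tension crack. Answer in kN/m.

5.28 kN/m

K_a = 0.2245; √K_a = 0.4738.
Tension-crack depth z_c = 2c/(γ√K_a) = 2×25/(18.5×0.4738) = 5.705 m.
σ_a at base = K_a γ H − 2c√K_a = 0.2245×18.5×7.3 − 2×25×0.4738 = 6.624 kPa.
P_a = ½ × 6.624 × (H − z_c) = 0.5×6.624×1.595 = 5.284 kN/m.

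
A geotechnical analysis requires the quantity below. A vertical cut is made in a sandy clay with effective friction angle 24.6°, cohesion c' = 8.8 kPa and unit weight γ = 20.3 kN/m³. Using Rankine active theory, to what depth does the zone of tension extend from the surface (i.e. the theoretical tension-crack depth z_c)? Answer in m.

K_a = tan²(45° − 24.6°/2) = 0.4121; √K_a = 0.6420.
The active pressure is zero where K_a γ z = 2c√K_a, so z_c = 2c/(γ√K_a) = 2×8.8/(20.3×0.6420) = 1.350 m.

1.35 m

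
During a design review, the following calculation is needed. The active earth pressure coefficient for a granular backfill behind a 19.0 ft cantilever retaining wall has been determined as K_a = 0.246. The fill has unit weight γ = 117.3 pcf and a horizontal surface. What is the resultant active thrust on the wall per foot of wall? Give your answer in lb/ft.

5210 lb/ft

P = ½ K_a γ H² = 0.5 × 0.246 × 117.3 × 19.0² = 5208 lb/ft.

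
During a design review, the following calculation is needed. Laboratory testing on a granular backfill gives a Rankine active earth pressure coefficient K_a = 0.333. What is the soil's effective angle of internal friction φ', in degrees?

30.0°

K_a = tan²(45° − φ/2) ⇒ 45° − φ/2 = arctan(√0.333) = 29.99°.
φ = 2(45° − 29.99°) = 30.02°.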